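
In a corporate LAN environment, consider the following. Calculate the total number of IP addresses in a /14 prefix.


Given: CIDR prefix /14
Host bits = 32 - 14 = 18
Total addresses = 2^18 = 262144

262144


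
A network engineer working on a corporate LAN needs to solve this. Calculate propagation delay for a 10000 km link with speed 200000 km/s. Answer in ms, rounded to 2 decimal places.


Given: distance = 10000 km, speed = 200000 km/s
Delay = distance / speed = 10000 / 200000 seconds
Delay in ms = 10000 * 1000 / 200000
Delay = 50.0000 ms
Rounded to 2 dp = 50.00 ms

50.00


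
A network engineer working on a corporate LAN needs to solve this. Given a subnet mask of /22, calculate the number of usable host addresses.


Given: subnet mask /22
Host bits = 32 - 22 = 10
Total addresses = 2^10 = 1024
Usable hosts = 1024 - 2 (network + broadcast) = 1022

1022


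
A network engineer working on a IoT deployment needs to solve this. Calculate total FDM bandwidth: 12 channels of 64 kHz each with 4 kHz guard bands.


Given: 12 channels, 64 kHz each, guard = 4 kHz
Channel bandwidth = 12 * 64 = 768 kHz
Guard bands = 11 gaps * 4 kHz = 44 kHz
Total = 768 + 44 = 812 kHz

812


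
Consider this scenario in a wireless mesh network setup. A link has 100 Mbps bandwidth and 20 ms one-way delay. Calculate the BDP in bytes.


Given: bandwidth = 100 Mbps, delay = 20 ms
BDP in bits = 100 * 10^6 * 20 / 1000
BDP in bits = 2000000
BDP in bytes = 2000000 / 8 = 250000

250000


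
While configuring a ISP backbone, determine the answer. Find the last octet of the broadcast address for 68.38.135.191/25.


Given: IP = 68.38.135.191, prefix = /25
Host bits = 32 - 25 = 7
Network last octet = 191 AND mask = 128
Host part size = 2^7 - 1 = 127
Broadcast last octet = 128 OR 127 = 255

255


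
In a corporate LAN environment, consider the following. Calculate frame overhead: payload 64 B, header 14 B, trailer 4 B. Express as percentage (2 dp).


Given: payload = 64 B, header = 14 B, trailer = 4 B
Overhead bytes = header + trailer = 14 + 4 = 18
Total frame = payload + overhead = 64 + 18 = 82
Overhead % = 18 / 82 * 100 = 21.9512% -> 21.95% (2 dp)

21.95


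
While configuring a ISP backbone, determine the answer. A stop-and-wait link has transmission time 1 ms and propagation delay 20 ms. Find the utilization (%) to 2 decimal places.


Given: Ttrans = 1 ms, Tprop = 20 ms
RTT = 2 * Tprop = 2 * 20 = 40 ms
U = Ttrans / (Ttrans + RTT)
U = 1 / (1 + 40)
U = 1 / 41 = 0.02439
U% = 2.44%

2.44


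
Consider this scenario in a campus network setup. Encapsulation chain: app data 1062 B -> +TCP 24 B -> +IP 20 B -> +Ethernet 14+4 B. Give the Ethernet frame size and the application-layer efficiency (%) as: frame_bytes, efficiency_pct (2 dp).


TCP segment = 1062 + 24 = 1086 B
IP packet = 1086 + 20 = 1106 B
Ethernet frame = 1106 + 14 + 4 = 1124 B
Efficiency = app / frame = 1062 / 1124 = 0.944840 = 94.4840% -> 94.48% (2 dp)

1124, 94.48


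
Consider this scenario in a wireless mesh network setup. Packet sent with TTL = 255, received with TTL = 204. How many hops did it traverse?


Given: initial TTL = 255, received TTL = 204
Hops = initial TTL - received TTL
Hops = 255 - 204 = 51

51


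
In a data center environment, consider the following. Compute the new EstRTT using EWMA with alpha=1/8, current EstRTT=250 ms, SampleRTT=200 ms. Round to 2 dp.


Given: EstRTT = 250 ms, SampleRTT = 200 ms, alpha = 1/8
New EstRTT = (1 - alpha) * EstRTT + alpha * SampleRTT
(7/8) * 250 = 218.75
(1/8) * 200 = 25
New EstRTT = 218.75 + 25 = 243.75 ms -> 243.75 ms (2 dp)

243.75


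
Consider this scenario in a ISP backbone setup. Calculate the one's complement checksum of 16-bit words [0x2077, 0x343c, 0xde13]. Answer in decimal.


Given words: [0x2077, 0x343c, 0xde13]
Step 1: Sum all words
Raw sum = 8311 + 13372 + 56851 = 78534
Step 2: Fold carry: (12998 + 1) = 12999
One's complement = ~12999 & 0xFFFF = 52536

52536


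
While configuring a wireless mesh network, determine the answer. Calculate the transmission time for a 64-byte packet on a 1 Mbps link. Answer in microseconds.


Given: packet = 64 bytes, bandwidth = 1 Mbps
Packet in bits = 64 * 8 = 512 bits
Bandwidth = 1 * 10^6 = 1000000 bps
Time = 512 / 1000000 seconds
Time in us = 512 * 10^6 / 1000000 = 512

512


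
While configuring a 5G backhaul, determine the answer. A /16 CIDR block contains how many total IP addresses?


Given: CIDR prefix /16
Host bits = 32 - 16 = 16
Total addresses = 2^16 = 65536

65536


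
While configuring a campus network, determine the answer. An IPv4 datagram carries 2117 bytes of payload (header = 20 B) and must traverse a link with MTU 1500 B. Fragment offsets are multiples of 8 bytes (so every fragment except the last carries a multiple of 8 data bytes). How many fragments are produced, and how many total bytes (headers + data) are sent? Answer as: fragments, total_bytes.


Max data per non-final fragment = floor((MTU - header)/8)*8 = floor((1500 - 20)/8)*8 = floor(1480/8)*8 = 1480 B
Final fragment needs no 8-byte alignment: it can carry up to MTU - header = 1480 B
Non-final fragments needed = ceil((payload - 1480) / 1480) = ceil(637/1480) = ceil(0.4304) = 1
Number of fragments = 1 + 1 = 2
Fragment sizes (data): 1 * 1480 B + 637 B (last, 637 <= 1480 OK)
Total bytes sent = payload + n_frags * header = 2117 + 2*20 = 2117 + 40 = 2157 B

2, 2157


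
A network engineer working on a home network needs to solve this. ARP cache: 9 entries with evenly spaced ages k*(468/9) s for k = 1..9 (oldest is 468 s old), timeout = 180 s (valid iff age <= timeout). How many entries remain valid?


Ages are k * 468/9 s for k = 1..9 (spacing = 52.0000 s).
Entry k is valid iff k * 468/9 <= 180 iff k <= 9 * 180 / 468 = 3.4615
n_valid = floor(3.4615) = 3
(n_stale = 9 - 3 = 6)

3


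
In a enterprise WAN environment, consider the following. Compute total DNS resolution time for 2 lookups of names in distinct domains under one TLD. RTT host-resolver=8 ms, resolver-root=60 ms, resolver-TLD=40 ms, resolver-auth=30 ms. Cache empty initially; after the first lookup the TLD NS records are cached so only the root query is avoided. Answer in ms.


Lookup 1 (cold cache): local + root + TLD + auth = 8 + 60 + 40 + 30 = 138 ms
Lookups 2..2 (TLD NS cached -> skip root; new domain -> still ask TLD and auth): local + TLD + auth = 8 + 40 + 30 = 78 ms each
Remaining 1 lookups: 1 * 78 = 78 ms
Total = 138 + 78 = 216 ms

216


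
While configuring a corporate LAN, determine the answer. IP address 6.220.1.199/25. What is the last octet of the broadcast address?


Given: IP = 6.220.1.199, prefix = /25
Host bits = 32 - 25 = 7
Network last octet = 199 AND mask = 128
Host part size = 2^7 - 1 = 127
Broadcast last octet = 128 OR 127 = 255

255


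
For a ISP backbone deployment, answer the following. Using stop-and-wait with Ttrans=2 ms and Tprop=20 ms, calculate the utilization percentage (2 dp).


Given: Ttrans = 2 ms, Tprop = 20 ms
RTT = 2 * Tprop = 2 * 20 = 40 ms
U = Ttrans / (Ttrans + RTT)
U = 2 / (2 + 40)
U = 2 / 42 = 0.047619
U% = 4.76%

4.76


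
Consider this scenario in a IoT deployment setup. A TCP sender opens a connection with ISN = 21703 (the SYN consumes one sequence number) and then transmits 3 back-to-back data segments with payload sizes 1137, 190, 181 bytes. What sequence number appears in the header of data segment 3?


The SYN occupies sequence number ISN = 21703, so the first data byte is ISN + 1 = 21704.
SEQ of data segment i = (ISN + 1) + sum of payload sizes of segments 1..i-1.
Segment 1: SEQ = 21704, payload = 1137 bytes
Segment 2: SEQ = 22841, payload = 190 bytes
Segment 3: SEQ = 23031, payload = 181 bytes
SEQ of segment 3 = 21704 + 1137 + 190 = 23031

23031


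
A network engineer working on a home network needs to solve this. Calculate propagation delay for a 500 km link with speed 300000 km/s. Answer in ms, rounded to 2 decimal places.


Given: distance = 500 km, speed = 300000 km/s
Delay = distance / speed = 500 / 300000 seconds
Delay in ms = 500 * 1000 / 300000
Delay = 1.6667 ms
Rounded to 2 dp = 1.67 ms

1.67


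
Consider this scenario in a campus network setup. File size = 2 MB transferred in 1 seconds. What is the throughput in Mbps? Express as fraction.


Given: file = 2 MB, time = 1 s
File in Mb = 2 * 8 = 16 Mb
Throughput = 16 / 1 Mbps
Throughput = 16 Mbps

16


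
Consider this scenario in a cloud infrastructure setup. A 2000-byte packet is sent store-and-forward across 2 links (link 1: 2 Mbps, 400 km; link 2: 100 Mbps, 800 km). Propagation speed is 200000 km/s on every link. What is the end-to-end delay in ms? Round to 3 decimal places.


Packet = 2000 bytes = 16000 bits. Store-and-forward: sum (t_trans + t_prop) per link.
Link 1: t_trans = 16000/(2*10^6) s = 8.0000 ms; t_prop = 400/200000 s = 2.0000 ms; subtotal = 10.0000 ms
Link 2: t_trans = 16000/(100*10^6) s = 0.1600 ms; t_prop = 800/200000 s = 4.0000 ms; subtotal = 4.1600 ms
End-to-end = 10.0000 + 4.1600 = 14.1600 ms -> 14.160 ms (3 dp)

14.160


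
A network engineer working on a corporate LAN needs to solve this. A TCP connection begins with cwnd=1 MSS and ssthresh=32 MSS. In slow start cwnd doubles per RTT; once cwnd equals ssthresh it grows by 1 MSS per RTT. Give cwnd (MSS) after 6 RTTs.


RTT 0: cwnd = 1 MSS (initial)
RTT 1: cwnd = 2 MSS (slow start, doubled)
RTT 2: cwnd = 4 MSS (slow start, doubled)
RTT 3: cwnd = 8 MSS (slow start, doubled)
RTT 4: cwnd = 16 MSS (slow start, doubled)
RTT 5: cwnd = 32 MSS (slow start, doubled)
RTT 6: cwnd = 33 MSS (congestion avoidance, +1)

33


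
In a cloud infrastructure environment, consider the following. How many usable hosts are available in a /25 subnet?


Given: subnet mask /25
Host bits = 32 - 25 = 7
Total addresses = 2^7 = 128
Usable hosts = 128 - 2 (network + broadcast) = 126

126


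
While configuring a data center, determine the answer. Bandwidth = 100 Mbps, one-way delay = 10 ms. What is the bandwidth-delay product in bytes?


Given: bandwidth = 100 Mbps, delay = 10 ms
BDP in bits = 100 * 10^6 * 10 / 1000
BDP in bits = 1000000
BDP in bytes = 1000000 / 8 = 125000

125000


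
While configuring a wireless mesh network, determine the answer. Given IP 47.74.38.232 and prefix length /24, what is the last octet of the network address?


Given: IP = 47.74.38.232, prefix = /24
Subnet mask = 255.255.255.0
Last octet of IP: 232
Last octet of mask: 0
Network last octet = 232 AND 0 = 0

0


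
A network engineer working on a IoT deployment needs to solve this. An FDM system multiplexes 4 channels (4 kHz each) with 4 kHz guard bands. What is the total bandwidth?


Given: 4 channels, 4 kHz each, guard = 4 kHz
Channel bandwidth = 4 * 4 = 16 kHz
Guard bands = 3 gaps * 4 kHz = 12 kHz
Total = 16 + 12 = 28 kHz

28


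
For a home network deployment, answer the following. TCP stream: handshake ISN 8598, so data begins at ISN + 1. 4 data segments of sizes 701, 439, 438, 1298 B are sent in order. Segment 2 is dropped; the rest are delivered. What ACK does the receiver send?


SYN uses sequence number 8598; first data byte = ISN + 1 = 8599.
Segment 1: SEQ = 8599, len = 701 B, covers [8599, 9299]
Segment 2: SEQ = 9300, len = 439 B, covers [9300, 9738] [LOST]
Segment 3: SEQ = 9739, len = 438 B, covers [9739, 10176]
Segment 4: SEQ = 10177, len = 1298 B, covers [10177, 11474]
In-order data received: bytes [8599, 9299] (segments 1..1).
Segment 2 missing -> gap begins at byte 9300; later segments buffered out of order.
Cumulative ACK = next expected in-order byte = 8599 + 701 = 9300

9300


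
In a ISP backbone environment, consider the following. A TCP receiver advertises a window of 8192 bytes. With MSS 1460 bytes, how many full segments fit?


Given: RWND = 8192 bytes, MSS = 1460 bytes
Full segments = floor(RWND / MSS)
Full segments = floor(8192 / 1460)
Full segments = floor(5.611) = 5

5


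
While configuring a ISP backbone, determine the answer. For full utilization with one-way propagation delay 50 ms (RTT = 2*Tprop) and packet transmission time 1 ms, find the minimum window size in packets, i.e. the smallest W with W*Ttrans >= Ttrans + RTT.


Given: Ttrans = 1 ms, RTT = 100 ms (= 2 * Tprop, Tprop = 50 ms)
Time until first ACK returns = Ttrans + RTT = 1 + 100 = 101 ms
Need W * Ttrans >= Ttrans + RTT  ->  W >= (Ttrans + RTT) / Ttrans
(Ttrans + RTT) / Ttrans = 101 / 1 = 101
W_min = ceil(101) = 101

101


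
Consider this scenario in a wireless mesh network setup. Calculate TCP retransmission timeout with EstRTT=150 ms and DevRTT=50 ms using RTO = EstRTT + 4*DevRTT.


Given: EstRTT = 150 ms, DevRTT = 50 ms
Timeout = EstRTT + 4 * DevRTT
4 * DevRTT = 4 * 50 = 200
Timeout = 150 + 200 = 350 ms

350


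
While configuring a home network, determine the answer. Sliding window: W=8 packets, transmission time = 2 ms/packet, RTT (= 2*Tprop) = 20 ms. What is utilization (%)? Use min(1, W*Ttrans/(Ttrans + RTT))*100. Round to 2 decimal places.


Given: W = 8, Ttrans = 2 ms, RTT = 20 ms (= 2 * Tprop, Tprop = 10 ms)
Cycle time = Ttrans + RTT = 2 + 20 = 22 ms (first packet sent until its ACK returns)
W * Ttrans = 8 * 2 = 16 ms of sending per cycle
W * Ttrans / (Ttrans + RTT) = 16 / 22 = 0.727273
U = min(1, 0.727273) = 0.727273
U% = 72.73%

72.73


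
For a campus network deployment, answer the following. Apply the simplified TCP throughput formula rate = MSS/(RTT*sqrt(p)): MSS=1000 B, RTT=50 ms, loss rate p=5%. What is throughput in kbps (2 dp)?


Given: MSS = 1000 bytes, RTT = 50 ms, loss = 5%
RTT in seconds = 50 / 1000 = 0.05
Loss rate = 5% = 0.05
sqrt(loss) = sqrt(0.05) = 0.223606797750
Throughput (bytes/s) = 1000 / (0.05 * 0.223606797750) = 89442.7191
Throughput (kbps) = 89442.7191 * 8 / 1000 = 715.541753 -> 715.54 kbps (2 dp)

715.54


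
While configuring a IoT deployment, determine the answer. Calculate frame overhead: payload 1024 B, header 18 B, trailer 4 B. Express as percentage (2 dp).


Given: payload = 1024 B, header = 18 B, trailer = 4 B
Overhead bytes = header + trailer = 18 + 4 = 22
Total frame = payload + overhead = 1024 + 22 = 1046
Overhead % = 22 / 1046 * 100 = 2.1033% -> 2.10% (2 dp)

2.10


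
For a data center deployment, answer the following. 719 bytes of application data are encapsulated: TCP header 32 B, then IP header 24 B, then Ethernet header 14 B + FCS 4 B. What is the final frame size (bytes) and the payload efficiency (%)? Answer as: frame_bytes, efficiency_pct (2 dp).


TCP segment = 719 + 32 = 751 B
IP packet = 751 + 24 = 775 B
Ethernet frame = 775 + 14 + 4 = 793 B
Efficiency = app / frame = 719 / 793 = 0.906683 = 90.6683% -> 90.67% (2 dp)

793, 90.67


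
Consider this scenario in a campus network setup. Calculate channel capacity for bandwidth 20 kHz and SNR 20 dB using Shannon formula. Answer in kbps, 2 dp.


Given: B = 20 kHz, SNR = 20 dB
SNR linear = 10^(20/10) = 100
1 + SNR = 101
log2(101) = 6.6582114828
C = 20 * 1000 * 6.6582114828 = 133164.2297 bps
C = 133.164230 kbps -> 133.16 kbps (2 dp)

133.16


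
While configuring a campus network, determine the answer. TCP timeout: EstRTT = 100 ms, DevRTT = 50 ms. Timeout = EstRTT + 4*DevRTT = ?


Given: EstRTT = 100 ms, DevRTT = 50 ms
Timeout = EstRTT + 4 * DevRTT
4 * DevRTT = 4 * 50 = 200
Timeout = 100 + 200 = 300 ms

300


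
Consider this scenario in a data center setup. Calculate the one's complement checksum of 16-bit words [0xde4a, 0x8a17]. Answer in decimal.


Given words: [0xde4a, 0x8a17]
Step 1: Sum all words
Raw sum = 56906 + 35351 = 92257
Step 2: Fold carry: (26721 + 1) = 26722
One's complement = ~26722 & 0xFFFF = 38813

38813


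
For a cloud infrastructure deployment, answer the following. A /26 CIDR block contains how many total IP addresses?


Given: CIDR prefix /26
Host bits = 32 - 26 = 6
Total addresses = 2^6 = 64

64


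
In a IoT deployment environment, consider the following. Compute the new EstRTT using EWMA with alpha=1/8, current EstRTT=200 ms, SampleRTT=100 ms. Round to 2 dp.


Given: EstRTT = 200 ms, SampleRTT = 100 ms, alpha = 1/8
New EstRTT = (1 - alpha) * EstRTT + alpha * SampleRTT
(7/8) * 200 = 175
(1/8) * 100 = 12.5
New EstRTT = 175 + 12.5 = 187.5 ms -> 187.50 ms (2 dp)

187.50


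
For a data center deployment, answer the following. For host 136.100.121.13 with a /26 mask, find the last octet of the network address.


Given: IP = 136.100.121.13, prefix = /26
Subnet mask = 255.255.255.192
Last octet of IP: 13
Last octet of mask: 192
Network last octet = 13 AND 192 = 0

0


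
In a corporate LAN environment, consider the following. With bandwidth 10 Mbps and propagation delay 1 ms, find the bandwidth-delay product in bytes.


Given: bandwidth = 10 Mbps, delay = 1 ms
BDP in bits = 10 * 10^6 * 1 / 1000
BDP in bits = 10000
BDP in bytes = 10000 / 8 = 1250

1250


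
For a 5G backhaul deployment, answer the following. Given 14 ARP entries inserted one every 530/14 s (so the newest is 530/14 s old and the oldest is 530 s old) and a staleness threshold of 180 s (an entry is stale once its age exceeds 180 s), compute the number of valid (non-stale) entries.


Ages are k * 530/14 s for k = 1..14 (spacing = 37.8571 s).
Entry k is valid iff k * 530/14 <= 180 iff k <= 14 * 180 / 530 = 4.7547
n_valid = floor(4.7547) = 4
(n_stale = 14 - 4 = 10)

4


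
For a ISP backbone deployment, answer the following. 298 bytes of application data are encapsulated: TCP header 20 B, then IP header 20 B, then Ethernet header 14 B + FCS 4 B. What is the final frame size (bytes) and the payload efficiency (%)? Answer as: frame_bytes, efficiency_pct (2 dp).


TCP segment = 298 + 20 = 318 B
IP packet = 318 + 20 = 338 B
Ethernet frame = 338 + 14 + 4 = 356 B
Efficiency = app / frame = 298 / 356 = 0.837079 = 83.7079% -> 83.71% (2 dp)

356, 83.71


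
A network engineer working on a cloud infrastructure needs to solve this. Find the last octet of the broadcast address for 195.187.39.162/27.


Given: IP = 195.187.39.162, prefix = /27
Host bits = 32 - 27 = 5
Network last octet = 162 AND mask = 160
Host part size = 2^5 - 1 = 31
Broadcast last octet = 160 OR 31 = 191

191


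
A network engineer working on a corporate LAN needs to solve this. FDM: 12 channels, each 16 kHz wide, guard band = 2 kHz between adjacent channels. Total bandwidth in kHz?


Given: 12 channels, 16 kHz each, guard = 2 kHz
Channel bandwidth = 12 * 16 = 192 kHz
Guard bands = 11 gaps * 2 kHz = 22 kHz
Total = 192 + 22 = 214 kHz

214


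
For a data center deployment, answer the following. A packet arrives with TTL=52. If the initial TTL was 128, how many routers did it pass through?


Given: initial TTL = 128, received TTL = 52
Hops = initial TTL - received TTL
Hops = 128 - 52 = 76

76


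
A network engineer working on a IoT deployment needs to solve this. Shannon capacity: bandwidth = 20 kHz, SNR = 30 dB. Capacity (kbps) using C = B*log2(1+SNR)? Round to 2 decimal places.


Given: B = 20 kHz, SNR = 30 dB
SNR linear = 10^(30/10) = 1000
1 + SNR = 1001
log2(1001) = 9.9672262588
C = 20 * 1000 * 9.9672262588 = 199344.5252 bps
C = 199.344525 kbps -> 199.34 kbps (2 dp)

199.34


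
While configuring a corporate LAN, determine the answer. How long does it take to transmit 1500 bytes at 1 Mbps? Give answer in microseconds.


Given: packet = 1500 bytes, bandwidth = 1 Mbps
Packet in bits = 1500 * 8 = 12000 bits
Bandwidth = 1 * 10^6 = 1000000 bps
Time = 12000 / 1000000 seconds
Time in us = 12000 * 10^6 / 1000000 = 12000

12000


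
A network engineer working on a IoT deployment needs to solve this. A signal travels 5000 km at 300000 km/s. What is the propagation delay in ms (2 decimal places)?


Given: distance = 5000 km, speed = 300000 km/s
Delay = distance / speed = 5000 / 300000 seconds
Delay in ms = 5000 * 1000 / 300000
Delay = 16.6667 ms
Rounded to 2 dp = 16.67 ms

16.67


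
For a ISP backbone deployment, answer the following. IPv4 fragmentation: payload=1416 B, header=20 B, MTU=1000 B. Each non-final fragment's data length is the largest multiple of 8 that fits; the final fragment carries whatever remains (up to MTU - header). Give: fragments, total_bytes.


Max data per non-final fragment = floor((MTU - header)/8)*8 = floor((1000 - 20)/8)*8 = floor(980/8)*8 = 976 B
Final fragment needs no 8-byte alignment: it can carry up to MTU - header = 980 B
Non-final fragments needed = ceil((payload - 980) / 976) = ceil(436/976) = ceil(0.4467) = 1
Number of fragments = 1 + 1 = 2
Fragment sizes (data): 1 * 976 B + 440 B (last, 440 <= 980 OK)
Total bytes sent = payload + n_frags * header = 1416 + 2*20 = 1416 + 40 = 1456 B

2, 1456


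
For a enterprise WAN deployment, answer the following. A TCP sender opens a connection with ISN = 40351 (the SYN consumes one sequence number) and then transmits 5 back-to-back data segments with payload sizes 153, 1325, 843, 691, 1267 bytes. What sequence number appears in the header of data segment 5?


The SYN occupies sequence number ISN = 40351, so the first data byte is ISN + 1 = 40352.
SEQ of data segment i = (ISN + 1) + sum of payload sizes of segments 1..i-1.
Segment 1: SEQ = 40352, payload = 153 bytes
Segment 2: SEQ = 40505, payload = 1325 bytes
Segment 3: SEQ = 41830, payload = 843 bytes
Segment 4: SEQ = 42673, payload = 691 bytes
Segment 5: SEQ = 43364, payload = 1267 bytes
SEQ of segment 5 = 40352 + 153 + 1325 + 843 + 691 = 43364

43364


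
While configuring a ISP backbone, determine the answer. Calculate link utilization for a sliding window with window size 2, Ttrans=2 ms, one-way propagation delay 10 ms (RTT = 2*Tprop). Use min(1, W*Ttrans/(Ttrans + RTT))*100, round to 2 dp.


Given: W = 2, Ttrans = 2 ms, RTT = 20 ms (= 2 * Tprop, Tprop = 10 ms)
Cycle time = Ttrans + RTT = 2 + 20 = 22 ms (first packet sent until its ACK returns)
W * Ttrans = 2 * 2 = 4 ms of sending per cycle
W * Ttrans / (Ttrans + RTT) = 4 / 22 = 0.181818
U = min(1, 0.181818) = 0.181818
U% = 18.18%

18.18


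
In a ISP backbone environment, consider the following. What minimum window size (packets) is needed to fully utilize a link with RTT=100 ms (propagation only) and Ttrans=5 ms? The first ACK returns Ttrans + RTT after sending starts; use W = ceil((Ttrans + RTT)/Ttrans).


Given: Ttrans = 5 ms, RTT = 100 ms (= 2 * Tprop, Tprop = 50 ms)
Time until first ACK returns = Ttrans + RTT = 5 + 100 = 105 ms
Need W * Ttrans >= Ttrans + RTT  ->  W >= (Ttrans + RTT) / Ttrans
(Ttrans + RTT) / Ttrans = 105 / 5 = 21
W_min = ceil(21) = 21

21


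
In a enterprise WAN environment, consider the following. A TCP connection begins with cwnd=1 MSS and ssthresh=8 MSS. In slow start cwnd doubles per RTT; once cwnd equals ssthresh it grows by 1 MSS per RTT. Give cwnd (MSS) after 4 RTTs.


RTT 0: cwnd = 1 MSS (initial)
RTT 1: cwnd = 2 MSS (slow start, doubled)
RTT 2: cwnd = 4 MSS (slow start, doubled)
RTT 3: cwnd = 8 MSS (slow start, doubled)
RTT 4: cwnd = 9 MSS (congestion avoidance, +1)

9


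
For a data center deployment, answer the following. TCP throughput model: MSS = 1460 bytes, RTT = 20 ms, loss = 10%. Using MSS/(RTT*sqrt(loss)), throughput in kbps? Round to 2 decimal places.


Given: MSS = 1460 bytes, RTT = 20 ms, loss = 10%
RTT in seconds = 20 / 1000 = 0.02
Loss rate = 10% = 0.1
sqrt(loss) = sqrt(0.1) = 0.316227766017
Throughput (bytes/s) = 1460 / (0.02 * 0.316227766017) = 230846.2692
Throughput (kbps) = 230846.2692 * 8 / 1000 = 1846.770154 -> 1846.77 kbps (2 dp)

1846.77


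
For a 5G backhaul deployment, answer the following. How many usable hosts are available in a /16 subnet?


Given: subnet mask /16
Host bits = 32 - 16 = 16
Total addresses = 2^16 = 65536
Usable hosts = 65536 - 2 (network + broadcast) = 65534

65534


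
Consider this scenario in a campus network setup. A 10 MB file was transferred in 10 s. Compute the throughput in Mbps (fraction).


Given: file = 10 MB, time = 10 s
File in Mb = 10 * 8 = 80 Mb
Throughput = 80 / 10 Mbps
Throughput = 8 Mbps

8


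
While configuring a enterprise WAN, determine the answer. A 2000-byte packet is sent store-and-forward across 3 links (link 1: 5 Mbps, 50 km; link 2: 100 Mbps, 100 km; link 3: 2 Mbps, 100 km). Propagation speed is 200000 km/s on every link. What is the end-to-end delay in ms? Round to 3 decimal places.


Packet = 2000 bytes = 16000 bits. Store-and-forward: sum (t_trans + t_prop) per link.
Link 1: t_trans = 16000/(5*10^6) s = 3.2000 ms; t_prop = 50/200000 s = 0.2500 ms; subtotal = 3.4500 ms
Link 2: t_trans = 16000/(100*10^6) s = 0.1600 ms; t_prop = 100/200000 s = 0.5000 ms; subtotal = 0.6600 ms
Link 3: t_trans = 16000/(2*10^6) s = 8.0000 ms; t_prop = 100/200000 s = 0.5000 ms; subtotal = 8.5000 ms
End-to-end = 3.4500 + 0.6600 + 8.5000 = 12.6100 ms -> 12.610 ms (3 dp)

12.610


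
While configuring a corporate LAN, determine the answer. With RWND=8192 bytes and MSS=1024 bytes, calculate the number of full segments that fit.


Given: RWND = 8192 bytes, MSS = 1024 bytes
Full segments = floor(RWND / MSS)
Full segments = floor(8192 / 1024)
Full segments = floor(8.0) = 8

8


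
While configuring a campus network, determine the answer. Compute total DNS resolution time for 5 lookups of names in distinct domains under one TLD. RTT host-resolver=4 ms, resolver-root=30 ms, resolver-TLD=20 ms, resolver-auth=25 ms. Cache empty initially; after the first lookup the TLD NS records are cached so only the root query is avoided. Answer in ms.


Lookup 1 (cold cache): local + root + TLD + auth = 4 + 30 + 20 + 25 = 79 ms
Lookups 2..5 (TLD NS cached -> skip root; new domain -> still ask TLD and auth): local + TLD + auth = 4 + 20 + 25 = 49 ms each
Remaining 4 lookups: 4 * 49 = 196 ms
Total = 79 + 196 = 275 ms

275


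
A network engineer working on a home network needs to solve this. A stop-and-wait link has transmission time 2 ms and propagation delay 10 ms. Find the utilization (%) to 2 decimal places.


Given: Ttrans = 2 ms, Tprop = 10 ms
RTT = 2 * Tprop = 2 * 10 = 20 ms
U = Ttrans / (Ttrans + RTT)
U = 2 / (2 + 20)
U = 2 / 22 = 0.090909
U% = 9.09%

9.09


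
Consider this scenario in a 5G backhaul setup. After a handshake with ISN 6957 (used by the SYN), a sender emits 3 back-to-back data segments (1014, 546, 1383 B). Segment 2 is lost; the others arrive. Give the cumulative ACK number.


SYN uses sequence number 6957; first data byte = ISN + 1 = 6958.
Segment 1: SEQ = 6958, len = 1014 B, covers [6958, 7971]
Segment 2: SEQ = 7972, len = 546 B, covers [7972, 8517] [LOST]
Segment 3: SEQ = 8518, len = 1383 B, covers [8518, 9900]
In-order data received: bytes [6958, 7971] (segments 1..1).
Segment 2 missing -> gap begins at byte 7972; later segments buffered out of order.
Cumulative ACK = next expected in-order byte = 6958 + 1014 = 7972

7972


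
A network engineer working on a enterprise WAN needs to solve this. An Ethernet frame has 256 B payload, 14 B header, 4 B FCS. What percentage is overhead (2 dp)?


Given: payload = 256 B, header = 14 B, trailer = 4 B
Overhead bytes = header + trailer = 14 + 4 = 18
Total frame = payload + overhead = 256 + 18 = 274
Overhead % = 18 / 274 * 100 = 6.5693% -> 6.57% (2 dp)

6.57


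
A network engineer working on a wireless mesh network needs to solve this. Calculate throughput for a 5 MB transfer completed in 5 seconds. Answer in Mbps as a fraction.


Given: file = 5 MB, time = 5 s
File in Mb = 5 * 8 = 40 Mb
Throughput = 40 / 5 Mbps
Throughput = 8 Mbps

8


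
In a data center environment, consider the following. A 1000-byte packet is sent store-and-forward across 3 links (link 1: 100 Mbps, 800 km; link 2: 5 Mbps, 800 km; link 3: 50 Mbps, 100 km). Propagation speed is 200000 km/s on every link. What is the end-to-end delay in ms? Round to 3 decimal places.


Packet = 1000 bytes = 8000 bits. Store-and-forward: sum (t_trans + t_prop) per link.
Link 1: t_trans = 8000/(100*10^6) s = 0.0800 ms; t_prop = 800/200000 s = 4.0000 ms; subtotal = 4.0800 ms
Link 2: t_trans = 8000/(5*10^6) s = 1.6000 ms; t_prop = 800/200000 s = 4.0000 ms; subtotal = 5.6000 ms
Link 3: t_trans = 8000/(50*10^6) s = 0.1600 ms; t_prop = 100/200000 s = 0.5000 ms; subtotal = 0.6600 ms
End-to-end = 4.0800 + 5.6000 + 0.6600 = 10.3400 ms -> 10.340 ms (3 dp)

10.340


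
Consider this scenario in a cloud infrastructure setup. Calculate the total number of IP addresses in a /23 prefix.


Given: CIDR prefix /23
Host bits = 32 - 23 = 9
Total addresses = 2^9 = 512

512


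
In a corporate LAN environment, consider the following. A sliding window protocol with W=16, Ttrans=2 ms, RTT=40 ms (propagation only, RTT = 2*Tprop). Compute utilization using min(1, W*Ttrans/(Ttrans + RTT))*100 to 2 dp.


Given: W = 16, Ttrans = 2 ms, RTT = 40 ms (= 2 * Tprop, Tprop = 20 ms)
Cycle time = Ttrans + RTT = 2 + 40 = 42 ms (first packet sent until its ACK returns)
W * Ttrans = 16 * 2 = 32 ms of sending per cycle
W * Ttrans / (Ttrans + RTT) = 32 / 42 = 0.761905
U = min(1, 0.761905) = 0.761905
U% = 76.19%

76.19


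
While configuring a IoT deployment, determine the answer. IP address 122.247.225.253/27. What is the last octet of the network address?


Given: IP = 122.247.225.253, prefix = /27
Subnet mask = 255.255.255.224
Last octet of IP: 253
Last octet of mask: 224
Network last octet = 253 AND 224 = 224

224


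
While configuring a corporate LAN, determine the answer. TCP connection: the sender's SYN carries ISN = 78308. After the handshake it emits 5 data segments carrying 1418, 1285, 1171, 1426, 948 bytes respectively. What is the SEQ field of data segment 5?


The SYN occupies sequence number ISN = 78308, so the first data byte is ISN + 1 = 78309.
SEQ of data segment i = (ISN + 1) + sum of payload sizes of segments 1..i-1.
Segment 1: SEQ = 78309, payload = 1418 bytes
Segment 2: SEQ = 79727, payload = 1285 bytes
Segment 3: SEQ = 81012, payload = 1171 bytes
Segment 4: SEQ = 82183, payload = 1426 bytes
Segment 5: SEQ = 83609, payload = 948 bytes
SEQ of segment 5 = 78309 + 1418 + 1285 + 1171 + 1426 = 83609

83609


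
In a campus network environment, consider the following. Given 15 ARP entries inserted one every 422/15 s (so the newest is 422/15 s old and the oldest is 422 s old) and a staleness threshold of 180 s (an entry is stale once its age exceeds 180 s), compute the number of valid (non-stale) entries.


Ages are k * 422/15 s for k = 1..15 (spacing = 28.1333 s).
Entry k is valid iff k * 422/15 <= 180 iff k <= 15 * 180 / 422 = 6.3981
n_valid = floor(6.3981) = 6
(n_stale = 15 - 6 = 9)

6


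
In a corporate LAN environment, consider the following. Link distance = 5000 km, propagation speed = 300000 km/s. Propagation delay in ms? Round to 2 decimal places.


Given: distance = 5000 km, speed = 300000 km/s
Delay = distance / speed = 5000 / 300000 seconds
Delay in ms = 5000 * 1000 / 300000
Delay = 16.6667 ms
Rounded to 2 dp = 16.67 ms

16.67


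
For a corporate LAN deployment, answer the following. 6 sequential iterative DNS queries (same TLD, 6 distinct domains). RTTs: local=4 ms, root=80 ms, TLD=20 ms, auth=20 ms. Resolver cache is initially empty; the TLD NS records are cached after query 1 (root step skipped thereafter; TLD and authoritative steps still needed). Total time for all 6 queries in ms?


Lookup 1 (cold cache): local + root + TLD + auth = 4 + 80 + 20 + 20 = 124 ms
Lookups 2..6 (TLD NS cached -> skip root; new domain -> still ask TLD and auth): local + TLD + auth = 4 + 20 + 20 = 44 ms each
Remaining 5 lookups: 5 * 44 = 220 ms
Total = 124 + 220 = 344 ms

344


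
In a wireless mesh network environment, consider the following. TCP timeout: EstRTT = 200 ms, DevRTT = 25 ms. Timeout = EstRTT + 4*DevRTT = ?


Given: EstRTT = 200 ms, DevRTT = 25 ms
Timeout = EstRTT + 4 * DevRTT
4 * DevRTT = 4 * 25 = 100
Timeout = 200 + 100 = 300 ms

300


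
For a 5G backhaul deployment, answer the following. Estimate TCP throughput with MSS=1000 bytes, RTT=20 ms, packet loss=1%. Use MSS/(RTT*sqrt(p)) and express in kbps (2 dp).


Given: MSS = 1000 bytes, RTT = 20 ms, loss = 1%
RTT in seconds = 20 / 1000 = 0.02
Loss rate = 1% = 0.01
sqrt(loss) = sqrt(0.01) = 0.1
Throughput (bytes/s) = 1000 / (0.02 * 0.1) = 500000.0000
Throughput (kbps) = 500000.0000 * 8 / 1000 = 4000.000000 -> 4000.00 kbps (2 dp)

4000.00


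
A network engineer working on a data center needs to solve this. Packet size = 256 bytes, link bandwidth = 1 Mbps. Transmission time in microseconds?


Given: packet = 256 bytes, bandwidth = 1 Mbps
Packet in bits = 256 * 8 = 2048 bits
Bandwidth = 1 * 10^6 = 1000000 bps
Time = 2048 / 1000000 seconds
Time in us = 2048 * 10^6 / 1000000 = 2048

2048


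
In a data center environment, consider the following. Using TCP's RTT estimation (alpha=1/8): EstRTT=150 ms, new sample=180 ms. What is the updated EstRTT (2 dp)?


Given: EstRTT = 150 ms, SampleRTT = 180 ms, alpha = 1/8
New EstRTT = (1 - alpha) * EstRTT + alpha * SampleRTT
(7/8) * 150 = 131.25
(1/8) * 180 = 22.5
New EstRTT = 131.25 + 22.5 = 153.75 ms -> 153.75 ms (2 dp)

153.75


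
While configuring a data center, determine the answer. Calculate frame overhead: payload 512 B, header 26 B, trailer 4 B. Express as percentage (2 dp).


Given: payload = 512 B, header = 26 B, trailer = 4 B
Overhead bytes = header + trailer = 26 + 4 = 30
Total frame = payload + overhead = 512 + 30 = 542
Overhead % = 30 / 542 * 100 = 5.5351% -> 5.54% (2 dp)

5.54


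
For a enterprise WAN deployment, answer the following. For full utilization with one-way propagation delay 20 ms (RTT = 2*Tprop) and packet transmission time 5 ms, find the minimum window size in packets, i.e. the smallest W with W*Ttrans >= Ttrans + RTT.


Given: Ttrans = 5 ms, RTT = 40 ms (= 2 * Tprop, Tprop = 20 ms)
Time until first ACK returns = Ttrans + RTT = 5 + 40 = 45 ms
Need W * Ttrans >= Ttrans + RTT  ->  W >= (Ttrans + RTT) / Ttrans
(Ttrans + RTT) / Ttrans = 45 / 5 = 9
W_min = ceil(9) = 9

9


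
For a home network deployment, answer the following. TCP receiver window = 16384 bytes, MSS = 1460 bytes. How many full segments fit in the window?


Given: RWND = 16384 bytes, MSS = 1460 bytes
Full segments = floor(RWND / MSS)
Full segments = floor(16384 / 1460)
Full segments = floor(11.2219) = 11

11


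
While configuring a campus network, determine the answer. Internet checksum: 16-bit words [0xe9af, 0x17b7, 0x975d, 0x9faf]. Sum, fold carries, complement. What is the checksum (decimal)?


Given words: [0xe9af, 0x17b7, 0x975d, 0x9faf]
Step 1: Sum all words
Raw sum = 59823 + 6071 + 38749 + 40879 = 145522
Step 2: Fold carry: (14450 + 2) = 14452
One's complement = ~14452 & 0xFFFF = 51083

51083


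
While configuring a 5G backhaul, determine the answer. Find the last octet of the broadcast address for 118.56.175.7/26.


Given: IP = 118.56.175.7, prefix = /26
Host bits = 32 - 26 = 6
Network last octet = 7 AND mask = 0
Host part size = 2^6 - 1 = 63
Broadcast last octet = 0 OR 63 = 63

63


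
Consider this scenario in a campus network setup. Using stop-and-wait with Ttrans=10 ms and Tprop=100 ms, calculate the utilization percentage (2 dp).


Given: Ttrans = 10 ms, Tprop = 100 ms
RTT = 2 * Tprop = 2 * 100 = 200 ms
U = Ttrans / (Ttrans + RTT)
U = 10 / (10 + 200)
U = 10 / 210 = 0.047619
U% = 4.76%

4.76


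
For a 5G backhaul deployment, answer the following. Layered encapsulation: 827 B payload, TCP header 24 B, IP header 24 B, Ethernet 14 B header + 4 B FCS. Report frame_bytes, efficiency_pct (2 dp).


TCP segment = 827 + 24 = 851 B
IP packet = 851 + 24 = 875 B
Ethernet frame = 875 + 14 + 4 = 893 B
Efficiency = app / frame = 827 / 893 = 0.926092 = 92.6092% -> 92.61% (2 dp)

893, 92.61


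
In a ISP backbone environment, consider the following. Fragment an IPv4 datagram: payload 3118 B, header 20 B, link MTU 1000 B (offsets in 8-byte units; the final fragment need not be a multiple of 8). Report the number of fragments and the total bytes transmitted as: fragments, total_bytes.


Max data per non-final fragment = floor((MTU - header)/8)*8 = floor((1000 - 20)/8)*8 = floor(980/8)*8 = 976 B
Final fragment needs no 8-byte alignment: it can carry up to MTU - header = 980 B
Non-final fragments needed = ceil((payload - 980) / 976) = ceil(2138/976) = ceil(2.1906) = 3
Number of fragments = 3 + 1 = 4
Fragment sizes (data): 3 * 976 B + 190 B (last, 190 <= 980 OK)
Total bytes sent = payload + n_frags * header = 3118 + 4*20 = 3118 + 80 = 3198 B

4, 3198


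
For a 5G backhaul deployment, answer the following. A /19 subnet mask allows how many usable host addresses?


Given: subnet mask /19
Host bits = 32 - 19 = 13
Total addresses = 2^13 = 8192
Usable hosts = 8192 - 2 (network + broadcast) = 8190

8190


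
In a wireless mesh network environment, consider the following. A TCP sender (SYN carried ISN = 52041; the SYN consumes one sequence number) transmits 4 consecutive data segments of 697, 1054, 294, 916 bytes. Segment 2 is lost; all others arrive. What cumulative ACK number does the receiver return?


SYN uses sequence number 52041; first data byte = ISN + 1 = 52042.
Segment 1: SEQ = 52042, len = 697 B, covers [52042, 52738]
Segment 2: SEQ = 52739, len = 1054 B, covers [52739, 53792] [LOST]
Segment 3: SEQ = 53793, len = 294 B, covers [53793, 54086]
Segment 4: SEQ = 54087, len = 916 B, covers [54087, 55002]
In-order data received: bytes [52042, 52738] (segments 1..1).
Segment 2 missing -> gap begins at byte 52739; later segments buffered out of order.
Cumulative ACK = next expected in-order byte = 52042 + 697 = 52739

52739


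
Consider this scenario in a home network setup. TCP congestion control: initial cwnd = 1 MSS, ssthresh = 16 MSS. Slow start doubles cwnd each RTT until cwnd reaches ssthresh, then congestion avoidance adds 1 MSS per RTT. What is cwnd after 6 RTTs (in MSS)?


RTT 0: cwnd = 1 MSS (initial)
RTT 1: cwnd = 2 MSS (slow start, doubled)
RTT 2: cwnd = 4 MSS (slow start, doubled)
RTT 3: cwnd = 8 MSS (slow start, doubled)
RTT 4: cwnd = 16 MSS (slow start, doubled)
RTT 5: cwnd = 17 MSS (congestion avoidance, +1)
RTT 6: cwnd = 18 MSS (congestion avoidance, +1)

18


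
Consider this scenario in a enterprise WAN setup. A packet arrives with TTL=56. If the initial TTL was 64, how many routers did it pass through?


Given: initial TTL = 64, received TTL = 56
Hops = initial TTL - received TTL
Hops = 64 - 56 = 8

8


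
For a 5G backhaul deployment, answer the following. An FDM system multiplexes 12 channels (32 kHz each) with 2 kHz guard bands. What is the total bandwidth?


Given: 12 channels, 32 kHz each, guard = 2 kHz
Channel bandwidth = 12 * 32 = 384 kHz
Guard bands = 11 gaps * 2 kHz = 22 kHz
Total = 384 + 22 = 406 kHz

406


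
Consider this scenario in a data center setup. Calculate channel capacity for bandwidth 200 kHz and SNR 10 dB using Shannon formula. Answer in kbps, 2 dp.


Given: B = 200 kHz, SNR = 10 dB
SNR linear = 10^(10/10) = 10
1 + SNR = 11
log2(11) = 3.4594316186
C = 200 * 1000 * 3.4594316186 = 691886.3237 bps
C = 691.886324 kbps -> 691.89 kbps (2 dp)

691.89


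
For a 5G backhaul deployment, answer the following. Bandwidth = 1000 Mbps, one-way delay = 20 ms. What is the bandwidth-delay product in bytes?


Given: bandwidth = 1000 Mbps, delay = 20 ms
BDP in bits = 1000 * 10^6 * 20 / 1000
BDP in bits = 20000000
BDP in bytes = 20000000 / 8 = 2500000

2500000


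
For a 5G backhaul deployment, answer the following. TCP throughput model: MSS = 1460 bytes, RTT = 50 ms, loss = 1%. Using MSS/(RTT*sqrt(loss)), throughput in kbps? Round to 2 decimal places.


Given: MSS = 1460 bytes, RTT = 50 ms, loss = 1%
RTT in seconds = 50 / 1000 = 0.05
Loss rate = 1% = 0.01
sqrt(loss) = sqrt(0.01) = 0.1
Throughput (bytes/s) = 1460 / (0.05 * 0.1) = 292000.0000
Throughput (kbps) = 292000.0000 * 8 / 1000 = 2336.000000 -> 2336.00 kbps (2 dp)

2336.00


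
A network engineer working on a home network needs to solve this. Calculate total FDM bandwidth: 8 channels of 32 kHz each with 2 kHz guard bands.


Given: 8 channels, 32 kHz each, guard = 2 kHz
Channel bandwidth = 8 * 32 = 256 kHz
Guard bands = 7 gaps * 2 kHz = 14 kHz
Total = 256 + 14 = 270 kHz

270


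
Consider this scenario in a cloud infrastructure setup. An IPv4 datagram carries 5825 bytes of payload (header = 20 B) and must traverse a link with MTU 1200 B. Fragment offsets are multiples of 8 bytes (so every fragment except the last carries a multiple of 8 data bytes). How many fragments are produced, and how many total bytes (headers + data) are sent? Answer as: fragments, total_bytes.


Max data per non-final fragment = floor((MTU - header)/8)*8 = floor((1200 - 20)/8)*8 = floor(1180/8)*8 = 1176 B
Final fragment needs no 8-byte alignment: it can carry up to MTU - header = 1180 B
Non-final fragments needed = ceil((payload - 1180) / 1176) = ceil(4645/1176) = ceil(3.9498) = 4
Number of fragments = 4 + 1 = 5
Fragment sizes (data): 4 * 1176 B + 1121 B (last, 1121 <= 1180 OK)
Total bytes sent = payload + n_frags * header = 5825 + 5*20 = 5825 + 100 = 5925 B

5, 5925
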